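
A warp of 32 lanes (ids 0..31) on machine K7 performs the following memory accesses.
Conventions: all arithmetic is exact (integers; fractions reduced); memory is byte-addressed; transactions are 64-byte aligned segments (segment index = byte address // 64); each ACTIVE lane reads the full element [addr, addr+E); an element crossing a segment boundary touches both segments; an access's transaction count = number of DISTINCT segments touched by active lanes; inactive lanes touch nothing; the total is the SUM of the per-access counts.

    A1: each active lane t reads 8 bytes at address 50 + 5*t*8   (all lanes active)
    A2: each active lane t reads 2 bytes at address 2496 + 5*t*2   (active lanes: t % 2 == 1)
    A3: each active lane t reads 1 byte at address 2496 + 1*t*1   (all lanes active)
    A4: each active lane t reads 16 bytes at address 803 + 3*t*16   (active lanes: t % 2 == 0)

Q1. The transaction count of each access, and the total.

A1: 21 transactions
A2: 5 transactions
A3: 1 transaction
A4: 16 transactions

Answer: 21,5,1,16; total 43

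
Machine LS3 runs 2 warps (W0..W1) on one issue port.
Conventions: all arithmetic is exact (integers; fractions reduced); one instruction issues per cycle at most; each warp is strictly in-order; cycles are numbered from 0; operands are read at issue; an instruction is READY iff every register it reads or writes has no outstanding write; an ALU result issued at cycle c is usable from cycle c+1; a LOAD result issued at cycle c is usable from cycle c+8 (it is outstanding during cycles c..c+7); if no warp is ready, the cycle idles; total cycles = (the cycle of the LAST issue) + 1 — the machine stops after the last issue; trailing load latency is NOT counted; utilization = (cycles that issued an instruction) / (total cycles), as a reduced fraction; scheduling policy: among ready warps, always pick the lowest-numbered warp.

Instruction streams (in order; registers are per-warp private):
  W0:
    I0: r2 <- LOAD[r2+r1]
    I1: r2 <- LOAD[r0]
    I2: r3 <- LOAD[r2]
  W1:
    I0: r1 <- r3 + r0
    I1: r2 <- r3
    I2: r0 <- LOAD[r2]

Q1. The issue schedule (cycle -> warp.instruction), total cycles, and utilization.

cycle 0: W0.I0
cycle 1: W1.I0
cycle 2: W1.I1
cycle 3: W1.I2
cycle 4: idle
cycle 5: idle
cycle 6: idle
cycle 7: idle
cycle 8: W0.I1
cycle 9: idle
cycle 10: idle
cycle 11: idle
cycle 12: idle
cycle 13: idle
cycle 14: idle
cycle 15: idle
cycle 16: W0.I2

Answer: 17 cycles, utilization 6/17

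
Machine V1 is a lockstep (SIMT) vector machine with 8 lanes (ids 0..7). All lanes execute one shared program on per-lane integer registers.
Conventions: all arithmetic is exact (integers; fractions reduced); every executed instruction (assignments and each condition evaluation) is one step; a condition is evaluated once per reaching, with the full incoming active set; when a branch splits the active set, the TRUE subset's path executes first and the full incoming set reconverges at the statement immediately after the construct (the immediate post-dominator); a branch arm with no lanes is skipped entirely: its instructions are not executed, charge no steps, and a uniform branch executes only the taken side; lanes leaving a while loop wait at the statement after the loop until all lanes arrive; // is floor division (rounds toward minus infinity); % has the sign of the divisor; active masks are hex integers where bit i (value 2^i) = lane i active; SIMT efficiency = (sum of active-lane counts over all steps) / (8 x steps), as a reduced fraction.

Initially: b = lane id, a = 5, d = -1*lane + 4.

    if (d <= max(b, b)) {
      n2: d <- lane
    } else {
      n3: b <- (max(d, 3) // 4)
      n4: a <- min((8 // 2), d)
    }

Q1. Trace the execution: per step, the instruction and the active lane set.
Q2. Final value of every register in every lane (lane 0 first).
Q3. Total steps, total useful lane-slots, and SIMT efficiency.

step 0: eval (d <= max(b, b))        0xff
step 1: d <- lane                    0xfc
step 2: b <- (max(d, 3) // 4)        0x03
step 3: a <- min((8 // 2), d)        0x03

Answer: 4 steps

b: 1,0,2,3,4,5,6,7
a: 4,3,5,5,5,5,5,5
d: 4,3,2,3,4,5,6,7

steps = 4; useful = 18; efficiency = 18/32 = 9/16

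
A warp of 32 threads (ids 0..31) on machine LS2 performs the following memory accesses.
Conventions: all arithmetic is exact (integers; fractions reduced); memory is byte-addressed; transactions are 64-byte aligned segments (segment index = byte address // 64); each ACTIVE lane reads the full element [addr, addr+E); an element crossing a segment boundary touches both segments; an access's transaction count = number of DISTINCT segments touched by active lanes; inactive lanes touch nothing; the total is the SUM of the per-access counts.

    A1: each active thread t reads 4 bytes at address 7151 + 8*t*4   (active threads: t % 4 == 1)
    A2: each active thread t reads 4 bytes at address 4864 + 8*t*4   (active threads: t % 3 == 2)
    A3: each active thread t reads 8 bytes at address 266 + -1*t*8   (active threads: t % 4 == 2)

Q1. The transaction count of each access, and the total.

A1: 8 transactions
A2: 10 transactions
A3: 5 transactions

Answer: 8,10,5; total 23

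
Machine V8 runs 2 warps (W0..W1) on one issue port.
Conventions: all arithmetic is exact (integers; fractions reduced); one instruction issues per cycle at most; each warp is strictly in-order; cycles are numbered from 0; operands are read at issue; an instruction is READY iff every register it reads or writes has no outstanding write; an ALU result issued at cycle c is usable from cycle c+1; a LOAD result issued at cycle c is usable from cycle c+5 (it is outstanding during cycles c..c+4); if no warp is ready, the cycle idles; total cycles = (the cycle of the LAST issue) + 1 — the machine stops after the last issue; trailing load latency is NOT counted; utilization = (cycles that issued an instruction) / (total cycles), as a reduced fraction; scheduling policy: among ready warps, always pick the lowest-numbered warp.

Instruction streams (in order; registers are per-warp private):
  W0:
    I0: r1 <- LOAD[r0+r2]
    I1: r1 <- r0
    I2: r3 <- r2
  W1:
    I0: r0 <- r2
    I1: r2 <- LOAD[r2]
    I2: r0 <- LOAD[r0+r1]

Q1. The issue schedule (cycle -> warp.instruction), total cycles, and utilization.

cycle 0: W0.I0
cycle 1: W1.I0
cycle 2: W1.I1
cycle 3: W1.I2
cycle 4: idle
cycle 5: W0.I1
cycle 6: W0.I2

Answer: 7 cycles, utilization 6/7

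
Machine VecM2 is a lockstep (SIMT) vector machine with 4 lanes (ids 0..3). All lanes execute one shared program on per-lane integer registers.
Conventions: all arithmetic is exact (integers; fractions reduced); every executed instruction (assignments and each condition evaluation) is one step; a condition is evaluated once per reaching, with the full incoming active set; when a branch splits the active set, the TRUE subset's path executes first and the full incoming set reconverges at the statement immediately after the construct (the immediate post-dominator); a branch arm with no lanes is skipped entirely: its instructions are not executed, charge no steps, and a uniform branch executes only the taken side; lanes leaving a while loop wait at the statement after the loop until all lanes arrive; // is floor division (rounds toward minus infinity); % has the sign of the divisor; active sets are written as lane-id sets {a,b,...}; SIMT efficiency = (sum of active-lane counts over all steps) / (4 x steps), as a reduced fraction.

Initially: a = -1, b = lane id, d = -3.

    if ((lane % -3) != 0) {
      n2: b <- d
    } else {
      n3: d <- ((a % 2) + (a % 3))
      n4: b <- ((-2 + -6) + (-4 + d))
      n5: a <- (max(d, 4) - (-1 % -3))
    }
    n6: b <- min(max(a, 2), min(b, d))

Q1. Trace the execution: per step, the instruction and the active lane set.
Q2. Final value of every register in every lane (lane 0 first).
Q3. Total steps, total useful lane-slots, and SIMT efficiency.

step 0: eval ((lane % -3) != 0)      {0,1,2,3}
step 1: b <- d                       {1,2}
step 2: d <- ((a % 2) + (a % 3))     {0,3}
step 3: b <- ((-2 + -6) + (-4 + d))  {0,3}
step 4: a <- (max(d, 4) - (-1 % -3)) {0,3}
step 5: b <- min(max(a, 2), min(b, d)) {0,1,2,3}

Answer: 6 steps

a: 5,-1,-1,5
b: -9,-3,-3,-9
d: 3,-3,-3,3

steps = 6; useful = 16; efficiency = 16/24 = 2/3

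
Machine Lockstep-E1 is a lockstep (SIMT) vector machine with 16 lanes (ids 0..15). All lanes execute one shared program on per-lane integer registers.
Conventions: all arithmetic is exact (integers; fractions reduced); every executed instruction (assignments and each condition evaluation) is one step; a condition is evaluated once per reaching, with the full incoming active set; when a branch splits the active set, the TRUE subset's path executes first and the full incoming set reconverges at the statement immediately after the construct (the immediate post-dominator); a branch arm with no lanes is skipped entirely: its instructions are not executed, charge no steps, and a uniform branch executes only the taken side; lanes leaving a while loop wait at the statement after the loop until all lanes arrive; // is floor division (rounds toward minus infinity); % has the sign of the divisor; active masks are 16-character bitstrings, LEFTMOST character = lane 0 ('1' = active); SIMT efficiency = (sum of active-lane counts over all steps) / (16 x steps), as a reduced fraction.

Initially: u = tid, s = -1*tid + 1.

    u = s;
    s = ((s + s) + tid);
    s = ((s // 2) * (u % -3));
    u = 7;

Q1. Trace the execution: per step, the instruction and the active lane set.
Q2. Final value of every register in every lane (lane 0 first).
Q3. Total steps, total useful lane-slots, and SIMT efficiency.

step 0: u <- s                       1111111111111111
step 1: s <- ((s + s) + tid)         1111111111111111
step 2: s <- ((s // 2) * (u % -3))   1111111111111111
step 3: u <- 7                       1111111111111111

Answer: 4 steps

u: 7,7,7,7,7,7,7,7,7,7,7,7,7,7,7,7
s: -2,0,0,2,0,2,4,0,3,8,0,5,10,0,6,14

steps = 4; useful = 64; efficiency = 64/64 = 1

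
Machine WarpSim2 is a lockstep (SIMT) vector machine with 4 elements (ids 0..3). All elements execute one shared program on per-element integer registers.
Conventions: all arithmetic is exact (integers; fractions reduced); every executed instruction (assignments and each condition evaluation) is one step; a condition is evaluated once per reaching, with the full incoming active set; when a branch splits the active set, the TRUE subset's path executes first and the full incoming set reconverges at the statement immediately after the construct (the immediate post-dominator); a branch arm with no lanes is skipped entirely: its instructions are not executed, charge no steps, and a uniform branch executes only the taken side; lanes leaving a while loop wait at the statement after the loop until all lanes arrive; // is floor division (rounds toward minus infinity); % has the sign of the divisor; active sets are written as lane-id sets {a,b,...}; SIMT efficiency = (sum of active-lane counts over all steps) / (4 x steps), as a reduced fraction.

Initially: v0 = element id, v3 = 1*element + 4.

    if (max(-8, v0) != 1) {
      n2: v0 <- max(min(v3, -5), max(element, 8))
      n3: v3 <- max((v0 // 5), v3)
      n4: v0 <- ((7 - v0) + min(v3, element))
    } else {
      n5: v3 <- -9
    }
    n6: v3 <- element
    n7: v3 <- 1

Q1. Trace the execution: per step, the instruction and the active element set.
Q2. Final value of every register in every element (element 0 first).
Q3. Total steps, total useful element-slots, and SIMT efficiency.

step 0: eval (max(-8, v0) != 1)      {0,1,2,3}
step 1: v0 <- max(min(v3, -5), max(element, 8)) {0,2,3}
step 2: v3 <- max((v0 // 5), v3)     {0,2,3}
step 3: v0 <- ((7 - v0) + min(v3, element)) {0,2,3}
step 4: v3 <- -9                     {1}
step 5: v3 <- element                {0,1,2,3}
step 6: v3 <- 1                      {0,1,2,3}

Answer: 7 steps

v0: -1,1,1,2
v3: 1,1,1,1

steps = 7; useful = 22; efficiency = 22/28 = 11/14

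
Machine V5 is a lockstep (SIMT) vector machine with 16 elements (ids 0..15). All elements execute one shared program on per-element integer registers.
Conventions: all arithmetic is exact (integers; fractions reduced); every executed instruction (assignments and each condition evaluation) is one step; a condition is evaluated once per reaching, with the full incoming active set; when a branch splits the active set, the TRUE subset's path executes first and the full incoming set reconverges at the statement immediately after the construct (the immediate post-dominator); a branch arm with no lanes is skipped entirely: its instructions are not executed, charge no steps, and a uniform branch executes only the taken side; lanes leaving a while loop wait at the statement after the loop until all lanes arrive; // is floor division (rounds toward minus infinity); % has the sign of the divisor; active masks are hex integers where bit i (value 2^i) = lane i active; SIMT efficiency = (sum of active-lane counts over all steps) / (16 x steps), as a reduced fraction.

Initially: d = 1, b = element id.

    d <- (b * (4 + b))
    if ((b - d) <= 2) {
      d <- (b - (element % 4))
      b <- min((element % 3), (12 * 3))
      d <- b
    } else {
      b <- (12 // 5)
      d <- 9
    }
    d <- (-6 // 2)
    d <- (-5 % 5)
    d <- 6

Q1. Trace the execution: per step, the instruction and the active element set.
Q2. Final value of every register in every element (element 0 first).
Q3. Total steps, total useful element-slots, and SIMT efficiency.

step 0: d <- (b * (4 + b))           0xffff
step 1: eval ((b - d) <= 2)          0xffff
step 2: d <- (b - (element % 4))     0xffff
step 3: b <- min((element % 3), (12 * 3)) 0xffff
step 4: d <- b                       0xffff
step 5: d <- (-6 // 2)               0xffff
step 6: d <- (-5 % 5)                0xffff
step 7: d <- 6                       0xffff

Answer: 8 steps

d: 6,6,6,6,6,6,6,6,6,6,6,6,6,6,6,6
b: 0,1,2,0,1,2,0,1,2,0,1,2,0,1,2,0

steps = 8; useful = 128; efficiency = 128/128 = 1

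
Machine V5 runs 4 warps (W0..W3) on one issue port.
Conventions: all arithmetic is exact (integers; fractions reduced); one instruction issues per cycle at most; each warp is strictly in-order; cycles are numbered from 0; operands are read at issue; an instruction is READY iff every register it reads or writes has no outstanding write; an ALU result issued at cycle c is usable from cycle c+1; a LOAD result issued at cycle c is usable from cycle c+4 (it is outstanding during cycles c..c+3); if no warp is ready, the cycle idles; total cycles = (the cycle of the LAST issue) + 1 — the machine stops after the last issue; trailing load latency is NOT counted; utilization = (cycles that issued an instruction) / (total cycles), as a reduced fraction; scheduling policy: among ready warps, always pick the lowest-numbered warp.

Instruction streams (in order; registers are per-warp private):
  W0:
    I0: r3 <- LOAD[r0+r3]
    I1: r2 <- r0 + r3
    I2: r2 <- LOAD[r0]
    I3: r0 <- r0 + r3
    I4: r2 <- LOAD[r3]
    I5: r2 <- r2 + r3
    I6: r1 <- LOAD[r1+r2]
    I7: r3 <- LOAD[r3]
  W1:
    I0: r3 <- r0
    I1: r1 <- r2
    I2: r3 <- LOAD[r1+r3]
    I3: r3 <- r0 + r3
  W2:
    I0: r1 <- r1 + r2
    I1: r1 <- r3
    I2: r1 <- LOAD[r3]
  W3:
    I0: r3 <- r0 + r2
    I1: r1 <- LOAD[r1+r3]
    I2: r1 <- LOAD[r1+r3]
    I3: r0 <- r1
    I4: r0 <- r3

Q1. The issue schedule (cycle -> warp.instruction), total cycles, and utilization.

cycle 0: W0.I0
cycle 1: W1.I0
cycle 2: W1.I1
cycle 3: W1.I2
cycle 4: W0.I1
cycle 5: W0.I2
cycle 6: W0.I3
cycle 7: W1.I3
cycle 8: W2.I0
cycle 9: W0.I4
cycle 10: W2.I1
cycle 11: W2.I2
cycle 12: W3.I0
cycle 13: W0.I5
cycle 14: W0.I6
cycle 15: W0.I7
cycle 16: W3.I1
cycle 17: idle
cycle 18: idle
cycle 19: idle
cycle 20: W3.I2
cycle 21: idle
cycle 22: idle
cycle 23: idle
cycle 24: W3.I3
cycle 25: W3.I4

Answer: 26 cycles, utilization 10/13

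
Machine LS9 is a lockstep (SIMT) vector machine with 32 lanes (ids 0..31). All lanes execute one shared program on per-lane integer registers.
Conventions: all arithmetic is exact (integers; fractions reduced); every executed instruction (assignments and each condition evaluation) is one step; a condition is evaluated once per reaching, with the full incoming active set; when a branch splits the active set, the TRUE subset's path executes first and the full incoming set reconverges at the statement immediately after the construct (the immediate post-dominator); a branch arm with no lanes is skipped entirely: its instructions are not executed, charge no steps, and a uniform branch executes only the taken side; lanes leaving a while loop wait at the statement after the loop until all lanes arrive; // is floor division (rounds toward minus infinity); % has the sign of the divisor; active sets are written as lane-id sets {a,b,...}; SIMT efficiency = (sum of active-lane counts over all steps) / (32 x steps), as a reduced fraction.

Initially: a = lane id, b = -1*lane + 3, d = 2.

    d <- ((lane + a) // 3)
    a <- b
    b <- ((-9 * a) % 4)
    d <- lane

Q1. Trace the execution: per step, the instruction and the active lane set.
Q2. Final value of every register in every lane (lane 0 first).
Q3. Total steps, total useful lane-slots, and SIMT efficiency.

step 0: d <- ((lane + a) // 3)       {0,1,2,3,4,5,6,7,8,9,10,11,12,13,14,15,16,17,18,19,20,21,22,23,24,25,26,27,28,29,30,31}
step 1: a <- b                       {0,1,2,3,4,5,6,7,8,9,10,11,12,13,14,15,16,17,18,19,20,21,22,23,24,25,26,27,28,29,30,31}
step 2: b <- ((-9 * a) % 4)          {0,1,2,3,4,5,6,7,8,9,10,11,12,13,14,15,16,17,18,19,20,21,22,23,24,25,26,27,28,29,30,31}
step 3: d <- lane                    {0,1,2,3,4,5,6,7,8,9,10,11,12,13,14,15,16,17,18,19,20,21,22,23,24,25,26,27,28,29,30,31}

Answer: 4 steps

a: 3,2,1,0,-1,-2,-3,-4,-5,-6,-7,-8,-9,-10,-11,-12,-13,-14,-15,-16,-17,-18,-19,-20,-21,-22,-23,-24,-25,-26,-27,-28
b: 1,2,3,0,1,2,3,0,1,2,3,0,1,2,3,0,1,2,3,0,1,2,3,0,1,2,3,0,1,2,3,0
d: 0,1,2,3,4,5,6,7,8,9,10,11,12,13,14,15,16,17,18,19,20,21,22,23,24,25,26,27,28,29,30,31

steps = 4; useful = 128; efficiency = 128/128 = 1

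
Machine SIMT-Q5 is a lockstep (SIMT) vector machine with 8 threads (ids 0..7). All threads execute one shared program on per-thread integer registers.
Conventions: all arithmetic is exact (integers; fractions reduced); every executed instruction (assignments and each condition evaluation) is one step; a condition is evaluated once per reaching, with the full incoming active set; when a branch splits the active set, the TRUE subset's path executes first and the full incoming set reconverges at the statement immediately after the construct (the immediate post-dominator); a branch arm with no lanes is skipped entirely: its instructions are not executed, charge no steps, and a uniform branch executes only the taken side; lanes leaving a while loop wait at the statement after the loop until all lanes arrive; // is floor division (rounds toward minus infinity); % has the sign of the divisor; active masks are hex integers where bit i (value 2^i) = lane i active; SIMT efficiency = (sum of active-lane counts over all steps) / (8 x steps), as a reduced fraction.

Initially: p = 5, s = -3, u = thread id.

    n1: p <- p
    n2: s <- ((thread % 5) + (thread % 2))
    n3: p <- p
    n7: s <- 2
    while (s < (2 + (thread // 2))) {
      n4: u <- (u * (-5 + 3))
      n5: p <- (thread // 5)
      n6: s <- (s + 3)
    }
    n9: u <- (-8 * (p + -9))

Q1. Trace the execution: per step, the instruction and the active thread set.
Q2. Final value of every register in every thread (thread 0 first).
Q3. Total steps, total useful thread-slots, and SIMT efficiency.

step 0: p <- p                       0xff
step 1: s <- ((thread % 5) + (thread % 2)) 0xff
step 2: p <- p                       0xff
step 3: s <- 2                       0xff
step 4: eval (s < (2 + (thread // 2))) 0xff
step 5: u <- (u * (-5 + 3))          0xfc
step 6: p <- (thread // 5)           0xfc
step 7: s <- (s + 3)                 0xfc
step 8: eval (s < (2 + (thread // 2))) 0xfc
step 9: u <- (-8 * (p + -9))         0xff

Answer: 10 steps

p: 5,5,0,0,0,1,1,1
s: 2,2,5,5,5,5,5,5
u: 32,32,72,72,72,64,64,64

steps = 10; useful = 72; efficiency = 72/80 = 9/10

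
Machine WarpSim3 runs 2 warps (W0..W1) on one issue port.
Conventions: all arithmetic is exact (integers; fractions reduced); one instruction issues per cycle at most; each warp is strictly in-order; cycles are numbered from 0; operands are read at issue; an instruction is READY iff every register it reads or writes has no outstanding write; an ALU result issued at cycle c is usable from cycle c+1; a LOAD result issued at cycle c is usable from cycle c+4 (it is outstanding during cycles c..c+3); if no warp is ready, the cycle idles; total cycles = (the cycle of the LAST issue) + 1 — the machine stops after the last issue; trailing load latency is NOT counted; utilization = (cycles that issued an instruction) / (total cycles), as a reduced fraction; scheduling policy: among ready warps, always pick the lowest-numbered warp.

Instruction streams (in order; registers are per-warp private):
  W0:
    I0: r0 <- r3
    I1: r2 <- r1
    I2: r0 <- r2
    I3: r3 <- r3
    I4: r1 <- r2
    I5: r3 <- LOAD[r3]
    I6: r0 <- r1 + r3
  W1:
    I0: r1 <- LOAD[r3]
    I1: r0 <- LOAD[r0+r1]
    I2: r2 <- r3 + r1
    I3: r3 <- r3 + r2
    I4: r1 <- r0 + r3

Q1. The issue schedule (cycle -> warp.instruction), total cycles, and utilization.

cycle 0: W0.I0
cycle 1: W0.I1
cycle 2: W0.I2
cycle 3: W0.I3
cycle 4: W0.I4
cycle 5: W0.I5
cycle 6: W1.I0
cycle 7: idle
cycle 8: idle
cycle 9: W0.I6
cycle 10: W1.I1
cycle 11: W1.I2
cycle 12: W1.I3
cycle 13: idle
cycle 14: W1.I4

Answer: 15 cycles, utilization 4/5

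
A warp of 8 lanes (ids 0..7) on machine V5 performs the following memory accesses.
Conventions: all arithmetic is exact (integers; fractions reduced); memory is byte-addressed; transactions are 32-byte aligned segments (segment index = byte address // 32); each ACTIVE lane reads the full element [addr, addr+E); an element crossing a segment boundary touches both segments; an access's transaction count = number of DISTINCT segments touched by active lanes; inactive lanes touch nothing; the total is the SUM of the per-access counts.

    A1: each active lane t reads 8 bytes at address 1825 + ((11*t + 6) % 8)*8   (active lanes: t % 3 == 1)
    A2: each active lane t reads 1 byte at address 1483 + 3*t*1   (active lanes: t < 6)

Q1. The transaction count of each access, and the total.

A1: 2 transactions
A2: 1 transaction

Answer: 2,1; total 3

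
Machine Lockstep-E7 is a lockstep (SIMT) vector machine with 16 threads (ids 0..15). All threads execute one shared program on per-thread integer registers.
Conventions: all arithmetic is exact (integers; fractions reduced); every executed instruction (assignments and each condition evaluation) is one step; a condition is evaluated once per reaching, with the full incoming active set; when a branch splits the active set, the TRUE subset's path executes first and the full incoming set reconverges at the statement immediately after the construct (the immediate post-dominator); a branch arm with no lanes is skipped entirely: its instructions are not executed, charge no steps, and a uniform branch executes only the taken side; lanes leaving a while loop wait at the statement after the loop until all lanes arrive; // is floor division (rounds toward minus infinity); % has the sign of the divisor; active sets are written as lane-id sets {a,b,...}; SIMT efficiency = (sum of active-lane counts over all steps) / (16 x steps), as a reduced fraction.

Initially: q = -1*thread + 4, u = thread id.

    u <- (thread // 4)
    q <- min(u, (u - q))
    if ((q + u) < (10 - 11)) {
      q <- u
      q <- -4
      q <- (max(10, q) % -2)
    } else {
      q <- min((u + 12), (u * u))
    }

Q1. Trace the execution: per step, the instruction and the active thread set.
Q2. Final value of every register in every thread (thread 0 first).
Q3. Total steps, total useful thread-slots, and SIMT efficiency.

step 0: u <- (thread // 4)           {0,1,2,3,4,5,6,7,8,9,10,11,12,13,14,15}
step 1: q <- min(u, (u - q))         {0,1,2,3,4,5,6,7,8,9,10,11,12,13,14,15}
step 2: eval ((q + u) < (10 - 11))   {0,1,2,3,4,5,6,7,8,9,10,11,12,13,14,15}
step 3: q <- u                       {0,1,2}
step 4: q <- -4                      {0,1,2}
step 5: q <- (max(10, q) % -2)       {0,1,2}
step 6: q <- min((u + 12), (u * u))  {3,4,5,6,7,8,9,10,11,12,13,14,15}

Answer: 7 steps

q: 0,0,0,0,1,1,1,1,4,4,4,4,9,9,9,9
u: 0,0,0,0,1,1,1,1,2,2,2,2,3,3,3,3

steps = 7; useful = 70; efficiency = 70/112 = 5/8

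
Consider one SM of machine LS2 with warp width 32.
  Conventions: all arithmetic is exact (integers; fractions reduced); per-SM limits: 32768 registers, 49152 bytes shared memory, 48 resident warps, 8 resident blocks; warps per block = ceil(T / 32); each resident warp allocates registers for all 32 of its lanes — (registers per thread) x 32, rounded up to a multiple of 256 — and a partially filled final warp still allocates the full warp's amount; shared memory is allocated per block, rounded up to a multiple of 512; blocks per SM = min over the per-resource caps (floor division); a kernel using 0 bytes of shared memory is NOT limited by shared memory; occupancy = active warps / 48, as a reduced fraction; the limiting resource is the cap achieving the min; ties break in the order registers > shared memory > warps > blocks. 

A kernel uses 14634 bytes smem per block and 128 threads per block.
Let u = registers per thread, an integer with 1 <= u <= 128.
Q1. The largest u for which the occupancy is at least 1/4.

Answer: u = 80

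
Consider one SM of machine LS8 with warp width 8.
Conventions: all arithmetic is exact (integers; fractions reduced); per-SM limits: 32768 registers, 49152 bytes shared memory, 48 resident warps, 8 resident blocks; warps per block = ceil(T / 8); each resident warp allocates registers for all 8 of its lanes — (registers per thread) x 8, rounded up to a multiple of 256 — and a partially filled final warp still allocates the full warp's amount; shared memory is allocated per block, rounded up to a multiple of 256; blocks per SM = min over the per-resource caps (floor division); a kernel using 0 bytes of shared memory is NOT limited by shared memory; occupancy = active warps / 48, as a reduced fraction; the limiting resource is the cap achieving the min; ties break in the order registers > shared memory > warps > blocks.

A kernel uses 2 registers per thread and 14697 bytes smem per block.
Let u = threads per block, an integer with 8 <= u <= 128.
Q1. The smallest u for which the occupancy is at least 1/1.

Answer: u = 121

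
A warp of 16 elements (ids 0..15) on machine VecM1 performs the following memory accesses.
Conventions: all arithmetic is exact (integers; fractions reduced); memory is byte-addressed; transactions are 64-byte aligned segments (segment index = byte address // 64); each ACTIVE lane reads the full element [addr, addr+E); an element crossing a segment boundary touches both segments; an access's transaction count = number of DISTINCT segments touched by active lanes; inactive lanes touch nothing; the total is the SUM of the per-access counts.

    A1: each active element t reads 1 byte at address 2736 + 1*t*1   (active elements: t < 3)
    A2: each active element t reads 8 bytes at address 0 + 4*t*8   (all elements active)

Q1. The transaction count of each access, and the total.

A1: 1 transaction
A2: 8 transactions

Answer: 1,8; total 9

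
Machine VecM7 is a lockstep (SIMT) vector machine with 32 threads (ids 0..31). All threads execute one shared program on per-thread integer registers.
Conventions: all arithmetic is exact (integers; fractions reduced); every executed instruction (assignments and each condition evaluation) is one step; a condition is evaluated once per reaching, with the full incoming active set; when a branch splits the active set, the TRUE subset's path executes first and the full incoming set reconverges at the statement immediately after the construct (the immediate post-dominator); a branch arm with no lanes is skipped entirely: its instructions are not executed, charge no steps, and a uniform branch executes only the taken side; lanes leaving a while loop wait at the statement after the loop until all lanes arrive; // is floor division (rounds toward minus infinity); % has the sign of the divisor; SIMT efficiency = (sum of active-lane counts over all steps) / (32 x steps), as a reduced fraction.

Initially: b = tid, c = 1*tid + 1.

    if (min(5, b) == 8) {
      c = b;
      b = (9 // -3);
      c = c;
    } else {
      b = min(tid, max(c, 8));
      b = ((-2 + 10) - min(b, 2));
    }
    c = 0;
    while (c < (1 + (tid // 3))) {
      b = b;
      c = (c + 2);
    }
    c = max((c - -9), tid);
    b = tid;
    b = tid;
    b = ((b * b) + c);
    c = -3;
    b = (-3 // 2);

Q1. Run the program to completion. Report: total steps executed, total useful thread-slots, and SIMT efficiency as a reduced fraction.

Answer: 29 steps, 658 useful, 329/464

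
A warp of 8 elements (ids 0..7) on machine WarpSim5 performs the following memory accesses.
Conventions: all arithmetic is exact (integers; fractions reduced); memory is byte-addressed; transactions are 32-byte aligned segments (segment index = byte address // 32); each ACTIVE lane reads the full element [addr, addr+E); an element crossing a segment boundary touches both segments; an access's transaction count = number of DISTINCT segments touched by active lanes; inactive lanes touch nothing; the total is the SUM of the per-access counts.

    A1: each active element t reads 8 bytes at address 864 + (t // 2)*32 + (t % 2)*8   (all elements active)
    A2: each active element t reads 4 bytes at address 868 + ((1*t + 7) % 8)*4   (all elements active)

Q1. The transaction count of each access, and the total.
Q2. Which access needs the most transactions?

A1: 4 transactions
A2: 2 transactions

Answer: 4,2; total 6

Answer: A1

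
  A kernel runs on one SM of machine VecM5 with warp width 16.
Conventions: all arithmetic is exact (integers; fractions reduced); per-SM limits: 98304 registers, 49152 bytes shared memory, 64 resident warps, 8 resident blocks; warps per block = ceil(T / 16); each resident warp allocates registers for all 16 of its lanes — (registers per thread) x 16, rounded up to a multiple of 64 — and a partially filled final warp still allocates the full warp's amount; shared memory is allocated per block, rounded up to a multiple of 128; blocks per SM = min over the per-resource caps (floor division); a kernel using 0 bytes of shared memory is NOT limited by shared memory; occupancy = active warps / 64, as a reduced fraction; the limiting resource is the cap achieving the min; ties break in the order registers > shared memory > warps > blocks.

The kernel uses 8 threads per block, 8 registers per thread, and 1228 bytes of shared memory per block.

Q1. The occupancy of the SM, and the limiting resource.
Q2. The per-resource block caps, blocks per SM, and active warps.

Answer: occupancy 1/8, limited by blocks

registers: 768 blocks
shared memory: 38 blocks
warps: 64 blocks
blocks: 8 blocks

Answer: 8 blocks, 8 active warps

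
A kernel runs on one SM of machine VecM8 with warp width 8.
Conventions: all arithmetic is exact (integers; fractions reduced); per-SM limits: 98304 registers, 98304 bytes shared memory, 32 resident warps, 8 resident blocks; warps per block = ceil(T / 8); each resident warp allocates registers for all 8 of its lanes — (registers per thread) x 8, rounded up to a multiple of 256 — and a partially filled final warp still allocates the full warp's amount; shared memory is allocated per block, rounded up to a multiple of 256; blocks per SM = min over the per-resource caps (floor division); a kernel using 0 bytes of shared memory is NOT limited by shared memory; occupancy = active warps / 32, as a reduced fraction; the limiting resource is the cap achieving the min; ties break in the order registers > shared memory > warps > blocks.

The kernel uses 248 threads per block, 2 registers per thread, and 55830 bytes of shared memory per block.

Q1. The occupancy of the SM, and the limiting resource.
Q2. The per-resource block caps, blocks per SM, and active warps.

Answer: occupancy 31/32, limited by shared memory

registers: 12 blocks
shared memory: 1 block
warps: 1 block
blocks: 8 blocks

Answer: 1 block, 31 active warps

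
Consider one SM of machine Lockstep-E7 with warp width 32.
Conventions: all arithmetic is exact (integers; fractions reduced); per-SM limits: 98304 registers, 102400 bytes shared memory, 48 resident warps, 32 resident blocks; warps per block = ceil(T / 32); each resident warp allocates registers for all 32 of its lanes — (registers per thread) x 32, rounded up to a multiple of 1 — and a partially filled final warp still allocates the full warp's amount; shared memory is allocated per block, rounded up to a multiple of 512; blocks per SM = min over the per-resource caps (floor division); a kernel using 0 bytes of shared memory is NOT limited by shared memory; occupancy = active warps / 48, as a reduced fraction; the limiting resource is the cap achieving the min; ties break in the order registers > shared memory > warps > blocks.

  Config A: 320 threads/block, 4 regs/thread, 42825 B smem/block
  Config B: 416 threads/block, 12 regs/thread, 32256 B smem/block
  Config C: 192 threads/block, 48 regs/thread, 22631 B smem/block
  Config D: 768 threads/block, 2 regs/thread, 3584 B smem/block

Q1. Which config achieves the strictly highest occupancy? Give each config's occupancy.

occupancies: A 5/12, B 13/16, C 1/2, D 1

Answer: D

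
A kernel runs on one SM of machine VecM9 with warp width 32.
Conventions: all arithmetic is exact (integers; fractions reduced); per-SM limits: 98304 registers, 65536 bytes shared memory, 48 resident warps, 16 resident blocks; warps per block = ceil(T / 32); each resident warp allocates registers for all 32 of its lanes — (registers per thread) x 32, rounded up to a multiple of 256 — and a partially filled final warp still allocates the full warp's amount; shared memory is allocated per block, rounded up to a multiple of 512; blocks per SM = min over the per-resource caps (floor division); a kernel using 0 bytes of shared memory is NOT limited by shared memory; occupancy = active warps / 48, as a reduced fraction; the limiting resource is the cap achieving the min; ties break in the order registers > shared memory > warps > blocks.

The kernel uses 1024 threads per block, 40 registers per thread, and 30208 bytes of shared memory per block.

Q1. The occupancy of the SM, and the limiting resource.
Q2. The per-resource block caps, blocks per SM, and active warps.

Answer: occupancy 2/3, limited by warps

registers: 2 blocks
shared memory: 2 blocks
warps: 1 block
blocks: 16 blocks

Answer: 1 block, 32 active warps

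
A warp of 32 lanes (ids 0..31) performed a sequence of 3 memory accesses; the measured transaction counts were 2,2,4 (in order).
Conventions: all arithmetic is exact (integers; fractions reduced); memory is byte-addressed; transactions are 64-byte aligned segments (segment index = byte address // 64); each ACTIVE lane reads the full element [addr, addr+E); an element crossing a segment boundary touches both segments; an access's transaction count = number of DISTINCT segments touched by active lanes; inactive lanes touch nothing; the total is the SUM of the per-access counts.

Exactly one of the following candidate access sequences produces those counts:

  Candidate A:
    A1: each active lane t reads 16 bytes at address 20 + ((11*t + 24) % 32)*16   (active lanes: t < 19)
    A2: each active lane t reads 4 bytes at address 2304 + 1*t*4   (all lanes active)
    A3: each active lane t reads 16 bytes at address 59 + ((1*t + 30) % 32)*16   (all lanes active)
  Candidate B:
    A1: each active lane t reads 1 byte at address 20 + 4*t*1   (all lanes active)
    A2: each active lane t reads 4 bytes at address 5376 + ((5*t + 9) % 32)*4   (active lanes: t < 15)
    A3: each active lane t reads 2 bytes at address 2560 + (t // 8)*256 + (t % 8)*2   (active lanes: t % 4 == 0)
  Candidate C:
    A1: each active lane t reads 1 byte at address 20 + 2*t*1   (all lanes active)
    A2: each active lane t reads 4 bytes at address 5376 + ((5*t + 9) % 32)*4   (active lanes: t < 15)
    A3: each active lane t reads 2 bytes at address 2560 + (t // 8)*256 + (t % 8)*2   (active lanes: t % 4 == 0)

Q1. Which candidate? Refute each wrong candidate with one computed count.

A: A1 gives 8 transactions, not 2
B: A1 gives 3 transactions, not 2
C: all counts match (2,2,4)

Answer: C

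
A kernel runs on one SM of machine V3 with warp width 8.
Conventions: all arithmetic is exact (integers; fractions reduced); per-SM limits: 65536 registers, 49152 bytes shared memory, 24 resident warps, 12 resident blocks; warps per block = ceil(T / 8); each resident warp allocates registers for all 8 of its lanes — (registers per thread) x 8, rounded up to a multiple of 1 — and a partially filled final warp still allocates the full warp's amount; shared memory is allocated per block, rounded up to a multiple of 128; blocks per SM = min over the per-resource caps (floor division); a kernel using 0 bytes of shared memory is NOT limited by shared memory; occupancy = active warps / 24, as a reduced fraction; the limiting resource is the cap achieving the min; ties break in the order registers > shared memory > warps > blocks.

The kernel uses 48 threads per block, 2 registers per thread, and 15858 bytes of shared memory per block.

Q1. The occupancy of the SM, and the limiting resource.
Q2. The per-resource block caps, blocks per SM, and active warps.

Answer: occupancy 3/4, limited by shared memory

registers: 682 blocks
shared memory: 3 blocks
warps: 4 blocks
blocks: 12 blocks

Answer: 3 blocks, 18 active warps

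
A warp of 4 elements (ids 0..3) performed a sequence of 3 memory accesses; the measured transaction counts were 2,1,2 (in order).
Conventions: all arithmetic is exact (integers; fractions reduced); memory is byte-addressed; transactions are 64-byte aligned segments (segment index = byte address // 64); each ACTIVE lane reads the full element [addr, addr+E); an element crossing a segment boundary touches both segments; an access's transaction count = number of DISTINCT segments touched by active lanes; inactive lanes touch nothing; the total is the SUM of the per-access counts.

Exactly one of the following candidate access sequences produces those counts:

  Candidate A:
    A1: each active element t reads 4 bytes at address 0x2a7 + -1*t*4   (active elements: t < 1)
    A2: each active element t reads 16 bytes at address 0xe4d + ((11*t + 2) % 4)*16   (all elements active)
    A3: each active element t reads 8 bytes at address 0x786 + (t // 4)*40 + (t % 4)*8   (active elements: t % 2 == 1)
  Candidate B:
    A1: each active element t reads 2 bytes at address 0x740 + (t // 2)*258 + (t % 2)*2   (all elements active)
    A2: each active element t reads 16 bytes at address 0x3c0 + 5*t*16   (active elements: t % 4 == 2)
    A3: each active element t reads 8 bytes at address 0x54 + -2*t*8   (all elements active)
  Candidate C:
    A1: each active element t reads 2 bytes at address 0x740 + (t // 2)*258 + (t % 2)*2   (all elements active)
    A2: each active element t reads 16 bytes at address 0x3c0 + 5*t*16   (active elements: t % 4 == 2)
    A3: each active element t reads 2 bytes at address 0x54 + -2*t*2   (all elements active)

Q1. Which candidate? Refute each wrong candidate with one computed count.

A: A1 gives 1 transaction, not 2
C: A3 gives 1 transaction, not 2
B: all counts match (2,1,2)

Answer: B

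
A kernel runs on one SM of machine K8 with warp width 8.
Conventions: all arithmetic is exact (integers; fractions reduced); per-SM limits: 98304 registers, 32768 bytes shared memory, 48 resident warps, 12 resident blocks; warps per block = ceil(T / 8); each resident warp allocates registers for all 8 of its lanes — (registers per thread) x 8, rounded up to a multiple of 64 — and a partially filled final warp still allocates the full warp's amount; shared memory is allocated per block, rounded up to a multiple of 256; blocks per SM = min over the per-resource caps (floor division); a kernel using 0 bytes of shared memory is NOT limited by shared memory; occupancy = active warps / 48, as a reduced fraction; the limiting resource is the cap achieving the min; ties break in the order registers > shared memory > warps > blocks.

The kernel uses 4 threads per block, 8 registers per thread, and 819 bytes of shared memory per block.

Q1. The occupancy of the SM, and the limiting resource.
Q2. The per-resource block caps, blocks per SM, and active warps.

Answer: occupancy 1/4, limited by blocks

registers: 1536 blocks
shared memory: 32 blocks
warps: 48 blocks
blocks: 12 blocks

Answer: 12 blocks, 12 active warps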